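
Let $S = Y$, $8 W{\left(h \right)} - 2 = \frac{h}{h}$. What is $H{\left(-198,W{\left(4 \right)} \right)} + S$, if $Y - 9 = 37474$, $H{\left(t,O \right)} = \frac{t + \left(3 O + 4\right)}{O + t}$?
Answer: $\frac{59262166}{1581} \approx 37484.0$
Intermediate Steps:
$W{\left(h \right)} = \frac{3}{8}$ ($W{\left(h \right)} = \frac{1}{4} + \frac{h \frac{1}{h}}{8} = \frac{1}{4} + \frac{1}{8} \cdot 1 = \frac{1}{4} + \frac{1}{8} = \frac{3}{8}$)
$H{\left(t,O \right)} = \frac{4 + t + 3 O}{O + t}$ ($H{\left(t,O \right)} = \frac{t + \left(4 + 3 O\right)}{O + t} = \frac{4 + t + 3 O}{O + t}$)
$Y = 37483$ ($Y = 9 + 37474 = 37483$)
$S = 37483$
$H{\left(-198,W{\left(4 \right)} \right)} + S = \frac{4 - 198 + 3 \cdot \frac{3}{8}}{\frac{3}{8} - 198} + 37483 = \frac{4 - 198 + \frac{9}{8}}{- \frac{1581}{8}} + 37483 = \left(- \frac{8}{1581}\right) \left(- \frac{1543}{8}\right) + 37483 = \frac{1543}{1581} + 37483 = \frac{59262166}{1581}$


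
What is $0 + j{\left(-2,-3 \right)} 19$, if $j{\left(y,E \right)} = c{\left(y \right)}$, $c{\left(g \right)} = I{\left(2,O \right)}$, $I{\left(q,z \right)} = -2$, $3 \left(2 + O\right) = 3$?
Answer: $-38$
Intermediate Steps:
$O = -1$ ($O = -2 + \frac{1}{3} \cdot 3 = -2 + 1 = -1$)
$c{\left(g \right)} = -2$
$j{\left(y,E \right)} = -2$
$0 + j{\left(-2,-3 \right)} 19 = 0 - 38 = -38$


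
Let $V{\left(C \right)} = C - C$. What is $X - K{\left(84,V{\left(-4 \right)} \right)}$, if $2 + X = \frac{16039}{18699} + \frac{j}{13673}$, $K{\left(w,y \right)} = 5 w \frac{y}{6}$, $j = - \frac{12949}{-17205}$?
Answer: $- \frac{558259301676}{488758544615} \approx -1.1422$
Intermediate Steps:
$j = \frac{12949}{17205}$ ($j = \left(-12949\right) \left(- \frac{1}{17205}\right) = \frac{12949}{17205} \approx 0.75263$)
$V{\left(C \right)} = 0$
$K{\left(w,y \right)} = \frac{5 w y}{6}$ ($K{\left(w,y \right)} = 5 w y \frac{1}{6} = 5 w \frac{y}{6} = \frac{5 w y}{6}$)
$X = - \frac{558259301676}{488758544615}$ ($X = -2 + \left(\frac{16039}{18699} + \frac{12949}{17205 \cdot 13673}\right) = -2 + \left(16039 \cdot \frac{1}{18699} + \frac{12949}{17205} \cdot \frac{1}{13673}\right) = -2 + \left(\frac{16039}{18699} + \frac{12949}{235243965}\right) = -2 + \frac{419257787554}{488758544615} = - \frac{558259301676}{488758544615} \approx -1.1422$)
$X - K{\left(84,V{\left(-4 \right)} \right)} = - \frac{558259301676}{488758544615} - \frac{5}{6} \cdot 84 \cdot 0 = - \frac{558259301676}{488758544615} - 0 = - \frac{558259301676}{488758544615} + 0 = - \frac{558259301676}{488758544615}$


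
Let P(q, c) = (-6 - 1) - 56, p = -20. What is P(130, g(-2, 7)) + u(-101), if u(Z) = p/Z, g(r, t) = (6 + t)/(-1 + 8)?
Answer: -6343/101 ≈ -62.802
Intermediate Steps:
g(r, t) = 6/7 + t/7 (g(r, t) = (6 + t)/7 = (6 + t)*(⅐) = 6/7 + t/7)
u(Z) = -20/Z
P(q, c) = -63 (P(q, c) = -7 - 56 = -63)
P(130, g(-2, 7)) + u(-101) = -63 - 20/(-101) = -63 - 20*(-1/101) = -63 + 20/101 = -6343/101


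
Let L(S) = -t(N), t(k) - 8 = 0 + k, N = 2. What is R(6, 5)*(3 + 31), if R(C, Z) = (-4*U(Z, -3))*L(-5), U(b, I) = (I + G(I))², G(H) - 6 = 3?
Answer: 48960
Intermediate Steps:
t(k) = 8 + k (t(k) = 8 + (0 + k) = 8 + k)
G(H) = 9 (G(H) = 6 + 3 = 9)
U(b, I) = (9 + I)² (U(b, I) = (I + 9)² = (9 + I)²)
L(S) = -10 (L(S) = -(8 + 2) = -1*10 = -10)
R(C, Z) = 1440 (R(C, Z) = -4*(9 - 3)²*(-10) = -4*6²*(-10) = -4*36*(-10) = -144*(-10) = 1440)
R(6, 5)*(3 + 31) = 1440*(3 + 31) = 1440*34 = 48960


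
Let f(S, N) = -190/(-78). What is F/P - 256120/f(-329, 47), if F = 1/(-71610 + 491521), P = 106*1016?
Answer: -4754899254728063/45222735056 ≈ -1.0514e+5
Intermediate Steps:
f(S, N) = 95/39 (f(S, N) = -190*(-1/78) = 95/39)
P = 107696
F = 1/419911 ≈ 2.3815e-6
F/P - 256120/f(-329, 47) = (1/419911)/107696 - 256120/95/39 = (1/419911)*(1/107696) - 256120*39/95 = 1/45222735056 - 105144 = -4754899254728063/45222735056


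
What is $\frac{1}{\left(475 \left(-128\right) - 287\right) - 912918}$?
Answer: $- \frac{1}{974005} \approx -1.0267 \cdot 10^{-6}$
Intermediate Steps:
$\frac{1}{\left(475 \left(-128\right) - 287\right) - 912918} = \frac{1}{\left(-60800 - 287\right) - 912918} = \frac{1}{-61087 - 912918} = \frac{1}{-974005} = - \frac{1}{974005}$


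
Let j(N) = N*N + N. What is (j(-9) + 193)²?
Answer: 70225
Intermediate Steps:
j(N) = N + N² (j(N) = N² + N = N + N²)
(j(-9) + 193)² = (-9*(1 - 9) + 193)² = (-9*(-8) + 193)² = (72 + 193)² = 265² = 70225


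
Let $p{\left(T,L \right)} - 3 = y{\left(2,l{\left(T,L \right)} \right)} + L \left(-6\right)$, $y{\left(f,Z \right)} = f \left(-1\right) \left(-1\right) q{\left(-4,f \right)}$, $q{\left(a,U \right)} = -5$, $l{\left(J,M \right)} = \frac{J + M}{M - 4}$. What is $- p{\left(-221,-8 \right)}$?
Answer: $-41$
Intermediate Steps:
$l{\left(J,M \right)} = \frac{J + M}{-4 + M}$
$y{\left(f,Z \right)} = - 5 f$ ($y{\left(f,Z \right)} = f \left(-1\right) \left(-1\right) \left(-5\right) = - f \left(-1\right) \left(-5\right) = f \left(-5\right) = - 5 f$)
$p{\left(T,L \right)} = -7 - 6 L$ ($p{\left(T,L \right)} = 3 + \left(\left(-5\right) 2 + L \left(-6\right)\right) = 3 - \left(10 + 6 L\right) = -7 - 6 L$)
$- p{\left(-221,-8 \right)} = - (-7 - -48) = - (-7 + 48) = \left(-1\right) 41 = -41$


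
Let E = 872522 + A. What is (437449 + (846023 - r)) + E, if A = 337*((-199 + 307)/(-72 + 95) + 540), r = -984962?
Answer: 76463924/23 ≈ 3.3245e+6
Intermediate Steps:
A = 4221936/23 (A = 337*(108/23 + 540) = 337*(12528/23) = 4221936/23 ≈ 1.8356e+5)
E = 24289942/23 (E = 872522 + 4221936/23 = 24289942/23 ≈ 1.0561e+6)
(437449 + (846023 - r)) + E = (437449 + (846023 - 1*(-984962))) + 24289942/23 = (437449 + (846023 + 984962)) + 24289942/23 = (437449 + 1830985) + 24289942/23 = 2268434 + 24289942/23 = 76463924/23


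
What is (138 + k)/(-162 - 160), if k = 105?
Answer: -243/322 ≈ -0.75466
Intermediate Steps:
(138 + k)/(-162 - 160) = (138 + 105)/(-162 - 160) = 243/(-322) = 243*(-1/322) = -243/322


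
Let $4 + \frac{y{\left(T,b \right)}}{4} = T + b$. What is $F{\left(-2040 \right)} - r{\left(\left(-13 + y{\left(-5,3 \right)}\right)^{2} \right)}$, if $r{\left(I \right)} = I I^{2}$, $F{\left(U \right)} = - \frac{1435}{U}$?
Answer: $- \frac{1046816374585}{408} \approx -2.5657 \cdot 10^{9}$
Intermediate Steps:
$y{\left(T,b \right)} = -16 + 4 T + 4 b$ ($y{\left(T,b \right)} = -16 + 4 \left(T + b\right) = -16 + \left(4 T + 4 b\right) = -16 + 4 T + 4 b$)
$r{\left(I \right)} = I^{3}$
$F{\left(-2040 \right)} - r{\left(\left(-13 + y{\left(-5,3 \right)}\right)^{2} \right)} = - \frac{1435}{-2040} - \left(\left(-13 + \left(-16 + 4 \left(-5\right) + 4 \cdot 3\right)\right)^{2}\right)^{3} = \left(-1435\right) \left(- \frac{1}{2040}\right) - \left(\left(-13 - 24\right)^{2}\right)^{3} = \frac{287}{408} - \left(\left(-13 - 24\right)^{2}\right)^{3} = \frac{287}{408} - \left(\left(-37\right)^{2}\right)^{3} = \frac{287}{408} - 1369^{3} = \frac{287}{408} - 2565726409 = - \frac{1046816374585}{408}$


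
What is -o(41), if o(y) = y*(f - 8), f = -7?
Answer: 615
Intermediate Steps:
o(y) = -15*y (o(y) = y*(-7 - 8) = y*(-15) = -15*y)
-o(41) = -(-15)*41 = -1*(-615) = 615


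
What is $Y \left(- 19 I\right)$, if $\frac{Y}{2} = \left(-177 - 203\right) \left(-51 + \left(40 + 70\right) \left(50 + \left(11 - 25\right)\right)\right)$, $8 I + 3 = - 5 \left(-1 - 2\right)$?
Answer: $84668940$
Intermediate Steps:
$I = \frac{3}{2}$ ($I = - \frac{3}{8} + \frac{\left(-5\right) \left(-1 - 2\right)}{8} = - \frac{3}{8} + \frac{\left(-5\right) \left(-3\right)}{8} = - \frac{3}{8} + \frac{1}{8} \cdot 15 = - \frac{3}{8} + \frac{15}{8} = \frac{3}{2} \approx 1.5$)
$Y = -2970840$ ($Y = 2 \left(-177 - 203\right) \left(-51 + \left(40 + 70\right) \left(50 + \left(11 - 25\right)\right)\right) = 2 \left(- 380 \left(-51 + 110 \left(50 - 14\right)\right)\right) = 2 \left(- 380 \left(-51 + 110 \cdot 36\right)\right) = 2 \left(- 380 \left(-51 + 3960\right)\right) = 2 \left(\left(-380\right) 3909\right) = 2 \left(-1485420\right) = -2970840$)
$Y \left(- 19 I\right) = - 2970840 \left(\left(-19\right) \frac{3}{2}\right) = \left(-2970840\right) \left(- \frac{57}{2}\right) = 84668940$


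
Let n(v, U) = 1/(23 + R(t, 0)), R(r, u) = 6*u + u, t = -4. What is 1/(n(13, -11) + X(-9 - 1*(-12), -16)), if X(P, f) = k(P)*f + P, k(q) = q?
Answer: -23/1034 ≈ -0.022244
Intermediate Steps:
R(r, u) = 7*u
n(v, U) = 1/23 (n(v, U) = 1/(23 + 7*0) = 1/(23 + 0) = 1/23)
X(P, f) = P + P*f (X(P, f) = P*f + P = P + P*f)
1/(n(13, -11) + X(-9 - 1*(-12), -16)) = 1/(1/23 + (-9 - 1*(-12))*(1 - 16)) = 1/(1/23 + (-9 + 12)*(-15)) = 1/(1/23 + 3*(-15)) = 1/(1/23 - 45) = 1/(-1034/23) = -23/1034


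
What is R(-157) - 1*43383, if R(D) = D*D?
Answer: -18734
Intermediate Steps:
R(D) = D**2
R(-157) - 1*43383 = (-157)**2 - 1*43383 = 24649 - 43383 = -18734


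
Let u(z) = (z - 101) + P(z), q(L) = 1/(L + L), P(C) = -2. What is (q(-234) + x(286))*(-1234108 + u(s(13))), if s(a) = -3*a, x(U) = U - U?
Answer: 617125/234 ≈ 2637.3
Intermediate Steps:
x(U) = 0
q(L) = 1/(2*L)
u(z) = -103 + z (u(z) = (z - 101) - 2 = (-101 + z) - 2 = -103 + z)
(q(-234) + x(286))*(-1234108 + u(s(13))) = ((1/2)/(-234) + 0)*(-1234108 + (-103 - 3*13)) = ((1/2)*(-1/234) + 0)*(-1234108 + (-103 - 39)) = (-1/468 + 0)*(-1234108 - 142) = -1/468*(-1234250) = 617125/234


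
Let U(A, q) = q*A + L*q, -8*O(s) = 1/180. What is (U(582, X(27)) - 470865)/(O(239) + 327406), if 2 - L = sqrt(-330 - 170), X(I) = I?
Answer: -655339680/471464639 - 388800*I*sqrt(5)/471464639 ≈ -1.39 - 0.001844*I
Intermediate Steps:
O(s) = -1/1440 (O(s) = -1/8/180 = -1/8*1/180 = -1/1440)
L = 2 - 10*I*sqrt(5) (L = 2 - sqrt(-330 - 170) = 2 - sqrt(-500) = 2 - 10*I*sqrt(5) ≈ 2.0 - 22.361*I)
U(A, q) = A*q + q*(2 - 10*I*sqrt(5)) (U(A, q) = q*A + (2 - 10*I*sqrt(5))*q = A*q + q*(2 - 10*I*sqrt(5)))
(U(582, X(27)) - 470865)/(O(239) + 327406) = (27*(2 + 582 - 10*I*sqrt(5)) - 470865)/(-1/1440 + 327406) = (27*(584 - 10*I*sqrt(5)) - 470865)/(471464639/1440) = ((15768 - 270*I*sqrt(5)) - 470865)*(1440/471464639) = (-455097 - 270*I*sqrt(5))*(1440/471464639) = -655339680/471464639 - 388800*I*sqrt(5)/471464639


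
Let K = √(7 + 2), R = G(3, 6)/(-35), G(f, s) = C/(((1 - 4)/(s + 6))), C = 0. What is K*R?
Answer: 0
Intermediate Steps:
G(f, s) = 0 (G(f, s) = 0/(((1 - 4)/(s + 6))) = 0/((-3/(6 + s))) = 0*(-2 - s/3) = 0)
R = 0 (R = 0/(-35) = 0*(-1/35) = 0)
K = 3 (K = √9 = 3)
K*R = 3*0 = 0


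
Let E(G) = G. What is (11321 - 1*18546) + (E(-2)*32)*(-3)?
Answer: -7033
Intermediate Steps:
(11321 - 1*18546) + (E(-2)*32)*(-3) = (11321 - 1*18546) - 2*32*(-3) = (11321 - 18546) - 64*(-3) = -7225 + 192 = -7033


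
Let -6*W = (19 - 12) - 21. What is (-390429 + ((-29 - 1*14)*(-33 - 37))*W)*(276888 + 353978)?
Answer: -725632797922/3 ≈ -2.4188e+11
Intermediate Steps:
W = 7/3 (W = -((19 - 12) - 21)/6 = -(7 - 21)/6 = -⅙*(-14) = 7/3 ≈ 2.3333)
(-390429 + ((-29 - 1*14)*(-33 - 37))*W)*(276888 + 353978) = (-390429 + ((-29 - 1*14)*(-33 - 37))*(7/3))*(276888 + 353978) = (-390429 + ((-29 - 14)*(-70))*(7/3))*630866 = (-390429 - 43*(-70)*(7/3))*630866 = (-390429 + 3010*(7/3))*630866 = (-390429 + 21070/3)*630866 = -1150217/3*630866 = -725632797922/3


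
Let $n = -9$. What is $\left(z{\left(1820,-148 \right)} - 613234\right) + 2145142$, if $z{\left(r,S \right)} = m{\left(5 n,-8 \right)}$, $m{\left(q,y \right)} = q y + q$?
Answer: $1532223$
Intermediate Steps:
$m{\left(q,y \right)} = q + q y$
$z{\left(r,S \right)} = 315$ ($z{\left(r,S \right)} = 5 \left(-9\right) \left(1 - 8\right) = \left(-45\right) \left(-7\right) = 315$)
$\left(z{\left(1820,-148 \right)} - 613234\right) + 2145142 = \left(315 - 613234\right) + 2145142 = -612919 + 2145142 = 1532223$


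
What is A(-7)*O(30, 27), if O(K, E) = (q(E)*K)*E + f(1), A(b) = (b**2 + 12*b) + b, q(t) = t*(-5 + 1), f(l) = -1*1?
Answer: 3674202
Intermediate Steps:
f(l) = -1
q(t) = -4*t (q(t) = t*(-4) = -4*t)
A(b) = b**2 + 13*b
O(K, E) = -1 - 4*K*E**2 (O(K, E) = ((-4*E)*K)*E - 1 = (-4*E*K)*E - 1 = -4*K*E**2 - 1 = -1 - 4*K*E**2)
A(-7)*O(30, 27) = (-7*(13 - 7))*(-1 - 4*30*27**2) = (-7*6)*(-1 - 4*30*729) = -42*(-1 - 87480) = -42*(-87481) = 3674202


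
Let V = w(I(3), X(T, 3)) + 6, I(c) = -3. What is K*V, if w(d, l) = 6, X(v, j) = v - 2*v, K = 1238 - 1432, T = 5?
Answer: -2328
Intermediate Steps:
K = -194
X(v, j) = -v
V = 12 (V = 6 + 6 = 12)
K*V = -194*12 = -2328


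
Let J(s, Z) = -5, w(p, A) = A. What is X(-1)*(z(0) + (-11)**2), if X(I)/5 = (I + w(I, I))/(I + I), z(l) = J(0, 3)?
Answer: 580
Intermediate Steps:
z(l) = -5
X(I) = 5 (X(I) = 5*((I + I)/(I + I)) = 5*((2*I)/((2*I))) = 5*((2*I)*(1/(2*I))) = 5*1 = 5)
X(-1)*(z(0) + (-11)**2) = 5*(-5 + (-11)**2) = 5*(-5 + 121) = 5*116 = 580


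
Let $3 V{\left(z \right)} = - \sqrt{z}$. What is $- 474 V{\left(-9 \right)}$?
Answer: $474 i \approx 474.0 i$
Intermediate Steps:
$V{\left(z \right)} = - \frac{\sqrt{z}}{3}$ ($V{\left(z \right)} = \frac{\left(-1\right) \sqrt{z}}{3} = - \frac{\sqrt{z}}{3}$)
$- 474 V{\left(-9 \right)} = - 474 \left(- \frac{\sqrt{-9}}{3}\right) = - 474 \left(- \frac{3 i}{3}\right) = - 474 \left(- i\right) = 474 i$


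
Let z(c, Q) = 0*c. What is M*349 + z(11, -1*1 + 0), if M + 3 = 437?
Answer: 151466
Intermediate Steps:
M = 434 (M = -3 + 437 = 434)
z(c, Q) = 0
M*349 + z(11, -1*1 + 0) = 434*349 + 0 = 151466 + 0 = 151466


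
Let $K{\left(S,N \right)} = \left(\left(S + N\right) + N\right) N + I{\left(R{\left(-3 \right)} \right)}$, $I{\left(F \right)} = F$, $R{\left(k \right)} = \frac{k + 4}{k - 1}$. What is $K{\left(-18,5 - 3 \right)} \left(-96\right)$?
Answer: $2712$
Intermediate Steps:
$R{\left(k \right)} = \frac{4 + k}{-1 + k}$
$K{\left(S,N \right)} = - \frac{1}{4} + N \left(S + 2 N\right)$ ($K{\left(S,N \right)} = \left(\left(S + N\right) + N\right) N + \frac{4 - 3}{-1 - 3} = \left(\left(N + S\right) + N\right) N + \frac{1}{-4} \cdot 1 = \left(S + 2 N\right) N - \frac{1}{4} = N \left(S + 2 N\right) - \frac{1}{4} = - \frac{1}{4} + N \left(S + 2 N\right)$)
$K{\left(-18,5 - 3 \right)} \left(-96\right) = \left(- \frac{1}{4} + 2 \left(5 - 3\right)^{2} + \left(5 - 3\right) \left(-18\right)\right) \left(-96\right) = \left(- \frac{1}{4} + 2 \cdot 2^{2} + 2 \left(-18\right)\right) \left(-96\right) = \left(- \frac{1}{4} + 2 \cdot 4 - 36\right) \left(-96\right) = \left(- \frac{1}{4} + 8 - 36\right) \left(-96\right) = \left(- \frac{113}{4}\right) \left(-96\right) = 2712$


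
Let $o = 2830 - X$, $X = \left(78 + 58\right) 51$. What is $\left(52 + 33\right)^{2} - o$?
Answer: $11331$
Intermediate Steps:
$X = 6936$ ($X = 136 \cdot 51 = 6936$)
$o = -4106$ ($o = 2830 - 6936 = -4106$)
$\left(52 + 33\right)^{2} - o = \left(52 + 33\right)^{2} - -4106 = 85^{2} + 4106 = 7225 + 4106 = 11331$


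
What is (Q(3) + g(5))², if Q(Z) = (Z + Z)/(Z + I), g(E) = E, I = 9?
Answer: 121/4 ≈ 30.250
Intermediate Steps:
Q(Z) = 2*Z/(9 + Z) (Q(Z) = (Z + Z)/(Z + 9) = (2*Z)/(9 + Z) = 2*Z/(9 + Z))
(Q(3) + g(5))² = (2*3/(9 + 3) + 5)² = (2*3/12 + 5)² = (2*3*(1/12) + 5)² = (½ + 5)² = (11/2)² = 121/4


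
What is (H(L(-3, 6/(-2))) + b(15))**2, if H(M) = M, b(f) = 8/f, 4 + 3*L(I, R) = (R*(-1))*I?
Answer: 361/25 ≈ 14.440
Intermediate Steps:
L(I, R) = -4/3 - I*R/3 (L(I, R) = -4/3 + ((R*(-1))*I)/3 = -4/3 + ((-R)*I)/3 = -4/3 + (-I*R)/3 = -4/3 - I*R/3)
(H(L(-3, 6/(-2))) + b(15))**2 = ((-4/3 - 1/3*(-3)*6/(-2)) + 8/15)**2 = ((-4/3 - 1/3*(-3)*6*(-1/2)) + 8*(1/15))**2 = ((-4/3 - 1/3*(-3)*(-3)) + 8/15)**2 = ((-4/3 - 3) + 8/15)**2 = (-13/3 + 8/15)**2 = (-19/5)**2 = 361/25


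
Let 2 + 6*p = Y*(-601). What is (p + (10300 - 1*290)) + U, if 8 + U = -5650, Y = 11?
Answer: 19499/6 ≈ 3249.8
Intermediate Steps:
U = -5658 (U = -8 - 5650 = -5658)
p = -6613/6 (p = -⅓ + (11*(-601))/6 = -⅓ + (⅙)*(-6611) = -⅓ - 6611/6 = -6613/6 ≈ -1102.2)
(p + (10300 - 1*290)) + U = (-6613/6 + (10300 - 1*290)) - 5658 = (-6613/6 + (10300 - 290)) - 5658 = (-6613/6 + 10010) - 5658 = 53447/6 - 5658 = 19499/6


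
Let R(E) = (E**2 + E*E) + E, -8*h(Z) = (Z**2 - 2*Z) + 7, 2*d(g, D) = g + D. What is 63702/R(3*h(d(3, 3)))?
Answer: 169872/65 ≈ 2613.4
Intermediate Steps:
d(g, D) = D/2 + g/2 (d(g, D) = (g + D)/2 = (D + g)/2 = D/2 + g/2)
h(Z) = -7/8 - Z**2/8 + Z/4 (h(Z) = -((Z**2 - 2*Z) + 7)/8 = -(7 + Z**2 - 2*Z)/8 = -7/8 - Z**2/8 + Z/4)
R(E) = E + 2*E**2 (R(E) = (E**2 + E**2) + E = 2*E**2 + E = E + 2*E**2)
63702/R(3*h(d(3, 3))) = 63702/(((3*(-7/8 - ((1/2)*3 + (1/2)*3)**2/8 + ((1/2)*3 + (1/2)*3)/4))*(1 + 2*(3*(-7/8 - ((1/2)*3 + (1/2)*3)**2/8 + ((1/2)*3 + (1/2)*3)/4))))) = 63702/(((3*(-7/8 - (3/2 + 3/2)**2/8 + (3/2 + 3/2)/4))*(1 + 2*(3*(-7/8 - (3/2 + 3/2)**2/8 + (3/2 + 3/2)/4))))) = 63702/(((3*(-7/8 - 1/8*3**2 + (1/4)*3))*(1 + 2*(3*(-7/8 - 1/8*3**2 + (1/4)*3))))) = 63702/(((3*(-7/8 - 1/8*9 + 3/4))*(1 + 2*(3*(-7/8 - 1/8*9 + 3/4))))) = 63702/(((3*(-7/8 - 9/8 + 3/4))*(1 + 2*(3*(-7/8 - 9/8 + 3/4))))) = 63702/(((3*(-5/4))*(1 + 2*(3*(-5/4))))) = 63702/((-15*(1 + 2*(-15/4))/4)) = 63702/((-15*(1 - 15/2)/4)) = 63702/((-15/4*(-13/2))) = 63702/(195/8) = 63702*(8/195) = 169872/65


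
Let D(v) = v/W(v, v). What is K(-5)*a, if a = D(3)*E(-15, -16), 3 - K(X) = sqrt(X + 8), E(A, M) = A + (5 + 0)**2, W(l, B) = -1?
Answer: -90 + 30*sqrt(3) ≈ -38.038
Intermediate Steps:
D(v) = -v (D(v) = v/(-1) = v*(-1) = -v)
E(A, M) = 25 + A (E(A, M) = A + 5**2 = A + 25 = 25 + A)
K(X) = 3 - sqrt(8 + X) (K(X) = 3 - sqrt(X + 8) = 3 - sqrt(8 + X))
a = -30 (a = (-1*3)*(25 - 15) = -3*10 = -30)
K(-5)*a = (3 - sqrt(8 - 5))*(-30) = (3 - sqrt(3))*(-30) = -90 + 30*sqrt(3)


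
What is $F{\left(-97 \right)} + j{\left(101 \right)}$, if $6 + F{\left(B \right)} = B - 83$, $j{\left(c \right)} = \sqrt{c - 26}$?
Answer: $-186 + 5 \sqrt{3} \approx -177.34$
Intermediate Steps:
$j{\left(c \right)} = \sqrt{-26 + c}$
$F{\left(B \right)} = -89 + B$ ($F{\left(B \right)} = -6 + \left(B - 83\right) = -6 + \left(-83 + B\right) = -89 + B$)
$F{\left(-97 \right)} + j{\left(101 \right)} = \left(-89 - 97\right) + \sqrt{-26 + 101} = -186 + \sqrt{75} = -186 + 5 \sqrt{3}$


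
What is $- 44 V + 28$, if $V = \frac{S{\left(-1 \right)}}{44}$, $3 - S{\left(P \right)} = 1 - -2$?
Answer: $28$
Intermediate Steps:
$S{\left(P \right)} = 0$ ($S{\left(P \right)} = 3 - \left(1 - -2\right) = 3 - \left(1 + 2\right) = 3 - 3 = 0$)
$V = 0$ ($V = \frac{0}{44} = 0 \cdot \frac{1}{44} = 0$)
$- 44 V + 28 = \left(-44\right) 0 + 28 = 0 + 28 = 28$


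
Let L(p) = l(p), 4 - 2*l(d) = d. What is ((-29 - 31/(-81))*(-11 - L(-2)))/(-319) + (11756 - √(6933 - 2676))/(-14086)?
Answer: -380441078/181984077 + 3*√473/14086 ≈ -2.0859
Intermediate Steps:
l(d) = 2 - d/2
L(p) = 2 - p/2
((-29 - 31/(-81))*(-11 - L(-2)))/(-319) + (11756 - √(6933 - 2676))/(-14086) = ((-29 - 31/(-81))*(-11 - (2 - ½*(-2))))/(-319) + (11756 - √(6933 - 2676))/(-14086) = ((-29 - 31*(-1/81))*(-11 - (2 + 1)))*(-1/319) + (11756 - √4257)*(-1/14086) = ((-29 + 31/81)*(-11 - 1*3))*(-1/319) + (11756 - 3*√473)*(-1/14086) = -2318*(-11 - 3)/81*(-1/319) + (11756 - 3*√473)*(-1/14086) = -2318/81*(-14)*(-1/319) + (-5878/7043 + 3*√473/14086) = (32452/81)*(-1/319) + (-5878/7043 + 3*√473/14086) = -32452/25839 + (-5878/7043 + 3*√473/14086) = -380441078/181984077 + 3*√473/14086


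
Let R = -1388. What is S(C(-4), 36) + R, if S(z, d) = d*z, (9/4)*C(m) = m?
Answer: -1452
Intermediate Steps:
C(m) = 4*m/9
S(C(-4), 36) + R = 36*((4/9)*(-4)) - 1388 = 36*(-16/9) - 1388 = -64 - 1388 = -1452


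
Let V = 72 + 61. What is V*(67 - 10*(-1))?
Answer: 10241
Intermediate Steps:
V = 133
V*(67 - 10*(-1)) = 133*(67 - 10*(-1)) = 133*(67 + 10) = 133*77 = 10241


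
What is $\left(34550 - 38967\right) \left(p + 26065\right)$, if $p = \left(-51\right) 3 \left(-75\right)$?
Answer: $-165814180$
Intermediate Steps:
$p = 11475$ ($p = \left(-153\right) \left(-75\right) = 11475$)
$\left(34550 - 38967\right) \left(p + 26065\right) = \left(34550 - 38967\right) \left(11475 + 26065\right) = \left(-4417\right) 37540 = -165814180$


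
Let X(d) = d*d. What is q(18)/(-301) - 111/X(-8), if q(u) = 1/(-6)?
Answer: -100201/57792 ≈ -1.7338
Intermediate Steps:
X(d) = d²
q(u) = -⅙
q(18)/(-301) - 111/X(-8) = -⅙/(-301) - 111/((-8)²) = -⅙*(-1/301) - 111/64 = 1/1806 - 111*1/64 = 1/1806 - 111/64 = -100201/57792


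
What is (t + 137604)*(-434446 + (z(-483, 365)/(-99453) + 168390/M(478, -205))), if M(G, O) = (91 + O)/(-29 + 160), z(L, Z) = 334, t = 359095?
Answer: -589369451346146737/1889607 ≈ -3.1190e+11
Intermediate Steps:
M(G, O) = 91/131 + O/131 (M(G, O) = (91 + O)/131 = (91 + O)*(1/131) = 91/131 + O/131)
(t + 137604)*(-434446 + (z(-483, 365)/(-99453) + 168390/M(478, -205))) = (359095 + 137604)*(-434446 + (334/(-99453) + 168390/(91/131 + (1/131)*(-205)))) = 496699*(-434446 + (334*(-1/99453) + 168390/(91/131 - 205/131))) = 496699*(-434446 + (-334/99453 + 168390/(-114/131))) = 496699*(-434446 + (-334/99453 + 168390*(-131/114))) = 496699*(-434446 + (-334/99453 - 3676515/19)) = 496699*(-434446 - 365640452641/1889607) = 496699*(-1186572655363/1889607) = -589369451346146737/1889607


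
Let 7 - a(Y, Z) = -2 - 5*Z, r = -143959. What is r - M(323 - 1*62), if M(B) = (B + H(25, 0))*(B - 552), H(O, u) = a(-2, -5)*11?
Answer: -119224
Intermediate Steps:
a(Y, Z) = 9 + 5*Z (a(Y, Z) = 7 - (-2 - 5*Z) = 7 + (2 + 5*Z) = 9 + 5*Z)
H(O, u) = -176 (H(O, u) = (9 + 5*(-5))*11 = (9 - 25)*11 = -16*11 = -176)
M(B) = (-552 + B)*(-176 + B) (M(B) = (B - 176)*(B - 552) = (-176 + B)*(-552 + B) = (-552 + B)*(-176 + B))
r - M(323 - 1*62) = -143959 - (97152 + (323 - 1*62)² - 728*(323 - 1*62)) = -143959 - (97152 + (323 - 62)² - 728*(323 - 62)) = -143959 - (97152 + 261² - 728*261) = -143959 - (97152 + 68121 - 190008) = -143959 - 1*(-24735) = -143959 + 24735 = -119224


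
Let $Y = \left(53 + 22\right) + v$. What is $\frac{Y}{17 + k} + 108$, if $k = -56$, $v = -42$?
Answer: $\frac{1393}{13} \approx 107.15$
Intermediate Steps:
$Y = 33$ ($Y = \left(53 + 22\right) - 42 = 75 - 42 = 33$)
$\frac{Y}{17 + k} + 108 = \frac{1}{17 - 56} \cdot 33 + 108 = \frac{1}{-39} \cdot 33 + 108 = \left(- \frac{1}{39}\right) 33 + 108 = - \frac{11}{13} + 108 = \frac{1393}{13}$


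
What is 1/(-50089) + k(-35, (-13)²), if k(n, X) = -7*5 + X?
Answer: 6711925/50089 ≈ 134.00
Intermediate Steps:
k(n, X) = -35 + X
1/(-50089) + k(-35, (-13)²) = 1/(-50089) + (-35 + (-13)²) = -1/50089 + (-35 + 169) = -1/50089 + 134 = 6711925/50089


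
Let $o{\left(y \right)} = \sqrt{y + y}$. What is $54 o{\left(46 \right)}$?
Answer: $108 \sqrt{23} \approx 517.95$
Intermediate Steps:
$o{\left(y \right)} = \sqrt{2} \sqrt{y}$ ($o{\left(y \right)} = \sqrt{2 y} = \sqrt{2} \sqrt{y}$)
$54 o{\left(46 \right)} = 54 \sqrt{2} \sqrt{46} = 54 \cdot 2 \sqrt{23} = 108 \sqrt{23}$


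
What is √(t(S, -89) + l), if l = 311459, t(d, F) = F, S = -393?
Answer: √311370 ≈ 558.01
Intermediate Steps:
√(t(S, -89) + l) = √(-89 + 311459) = √311370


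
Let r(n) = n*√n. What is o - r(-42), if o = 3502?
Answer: 3502 + 42*I*√42 ≈ 3502.0 + 272.19*I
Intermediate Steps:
r(n) = n^(3/2)
o - r(-42) = 3502 - (-42)^(3/2) = 3502 - (-42)*I*√42 = 3502 + 42*I*√42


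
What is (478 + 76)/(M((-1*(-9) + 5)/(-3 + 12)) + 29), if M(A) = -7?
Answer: 277/11 ≈ 25.182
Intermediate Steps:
(478 + 76)/(M((-1*(-9) + 5)/(-3 + 12)) + 29) = (478 + 76)/(-7 + 29) = 554/22 = 554*(1/22) = 277/11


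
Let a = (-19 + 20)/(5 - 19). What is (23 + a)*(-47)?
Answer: -15087/14 ≈ -1077.6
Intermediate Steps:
a = -1/14 (a = 1/(-14) = 1*(-1/14) = -1/14 ≈ -0.071429)
(23 + a)*(-47) = (23 - 1/14)*(-47) = (321/14)*(-47) = -15087/14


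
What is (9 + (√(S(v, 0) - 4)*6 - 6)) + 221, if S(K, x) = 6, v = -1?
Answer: 224 + 6*√2 ≈ 232.49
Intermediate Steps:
(9 + (√(S(v, 0) - 4)*6 - 6)) + 221 = (9 + (√(6 - 4)*6 - 6)) + 221 = (9 + (√2*6 - 6)) + 221 = (9 + (6*√2 - 6)) + 221 = (9 + (-6 + 6*√2)) + 221 = (3 + 6*√2) + 221 = 224 + 6*√2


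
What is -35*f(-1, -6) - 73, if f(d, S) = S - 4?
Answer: 277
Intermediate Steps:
f(d, S) = -4 + S
-35*f(-1, -6) - 73 = -35*(-4 - 6) - 73 = -35*(-10) - 73 = 350 - 73 = 277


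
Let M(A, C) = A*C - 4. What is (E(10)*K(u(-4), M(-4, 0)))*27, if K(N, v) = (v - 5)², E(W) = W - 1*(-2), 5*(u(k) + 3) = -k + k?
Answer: 26244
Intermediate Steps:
M(A, C) = -4 + A*C
u(k) = -3 (u(k) = -3 + (-k + k)/5 = -3 + (⅕)*0 = -3 + 0 = -3)
E(W) = 2 + W (E(W) = W + 2 = 2 + W)
K(N, v) = (-5 + v)²
(E(10)*K(u(-4), M(-4, 0)))*27 = ((2 + 10)*(-5 + (-4 - 4*0))²)*27 = (12*(-5 + (-4 + 0))²)*27 = (12*(-5 - 4)²)*27 = (12*(-9)²)*27 = (12*81)*27 = 972*27 = 26244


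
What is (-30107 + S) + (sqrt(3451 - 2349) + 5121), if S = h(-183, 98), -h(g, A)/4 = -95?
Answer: -24606 + sqrt(1102) ≈ -24573.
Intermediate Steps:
h(g, A) = 380 (h(g, A) = -4*(-95) = 380)
S = 380
(-30107 + S) + (sqrt(3451 - 2349) + 5121) = (-30107 + 380) + (sqrt(3451 - 2349) + 5121) = -29727 + (sqrt(1102) + 5121) = -29727 + (5121 + sqrt(1102)) = -24606 + sqrt(1102)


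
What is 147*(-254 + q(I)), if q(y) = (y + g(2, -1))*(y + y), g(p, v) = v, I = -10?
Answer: -4998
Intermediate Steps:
q(y) = 2*y*(-1 + y) (q(y) = (y - 1)*(y + y) = (-1 + y)*(2*y) = 2*y*(-1 + y))
147*(-254 + q(I)) = 147*(-254 + 2*(-10)*(-1 - 10)) = 147*(-254 + 2*(-10)*(-11)) = 147*(-254 + 220) = 147*(-34) = -4998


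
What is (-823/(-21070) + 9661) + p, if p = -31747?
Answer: -465351197/21070 ≈ -22086.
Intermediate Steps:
(-823/(-21070) + 9661) + p = (-823/(-21070) + 9661) - 31747 = (-823*(-1/21070) + 9661) - 31747 = (823/21070 + 9661) - 31747 = 203558093/21070 - 31747 = -465351197/21070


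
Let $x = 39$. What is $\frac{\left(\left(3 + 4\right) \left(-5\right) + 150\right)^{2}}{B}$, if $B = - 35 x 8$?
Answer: $- \frac{2645}{2184} \approx -1.2111$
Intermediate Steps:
$B = -10920$ ($B = \left(-35\right) 39 \cdot 8 = \left(-1365\right) 8 = -10920$)
$\frac{\left(\left(3 + 4\right) \left(-5\right) + 150\right)^{2}}{B} = \frac{\left(\left(3 + 4\right) \left(-5\right) + 150\right)^{2}}{-10920} = \left(7 \left(-5\right) + 150\right)^{2} \left(- \frac{1}{10920}\right) = \left(-35 + 150\right)^{2} \left(- \frac{1}{10920}\right) = 115^{2} \left(- \frac{1}{10920}\right) = 13225 \left(- \frac{1}{10920}\right) = - \frac{2645}{2184}$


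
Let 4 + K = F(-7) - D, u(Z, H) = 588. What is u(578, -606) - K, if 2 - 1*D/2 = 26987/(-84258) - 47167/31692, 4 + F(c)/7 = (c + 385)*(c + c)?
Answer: 8382890850019/222525378 ≈ 37672.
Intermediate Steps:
F(c) = -28 + 14*c*(385 + c) (F(c) = -28 + 7*((c + 385)*(c + c)) = -28 + 7*((385 + c)*(2*c)) = -28 + 7*(2*c*(385 + c)) = -28 + 14*c*(385 + c))
D = 1695013027/222525378 (D = 4 - 2*(26987/(-84258) - 47167/31692) = 4 - 2*(26987*(-1/84258) - 47167*1/31692) = 4 - 2*(-26987/84258 - 47167/31692) = 4 - 2*(-804911515/445050756) = 4 + 804911515/222525378 = 1695013027/222525378 ≈ 7.6172)
K = -8252045927755/222525378 (K = -4 + ((-28 + 14*(-7)² + 5390*(-7)) - 1*1695013027/222525378) = -4 + ((-28 + 14*49 - 37730) - 1695013027/222525378) = -4 + ((-28 + 686 - 37730) - 1695013027/222525378) = -4 + (-37072 - 1695013027/222525378) = -4 - 8251155826243/222525378 = -8252045927755/222525378 ≈ -37084.)
u(578, -606) - K = 588 - 1*(-8252045927755/222525378) = 588 + 8252045927755/222525378 = 8382890850019/222525378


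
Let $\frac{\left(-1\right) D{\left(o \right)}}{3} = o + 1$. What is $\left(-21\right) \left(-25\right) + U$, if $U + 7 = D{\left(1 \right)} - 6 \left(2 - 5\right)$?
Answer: $530$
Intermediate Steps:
$D{\left(o \right)} = -3 - 3 o$ ($D{\left(o \right)} = - 3 \left(o + 1\right) = - 3 \left(1 + o\right) = -3 - 3 o$)
$U = 5$ ($U = -7 - \left(6 + 6 \left(2 - 5\right)\right) = -7 - \left(6 + 6 \left(-3\right)\right) = -7 - -12 = -7 + \left(-6 + 18\right) = -7 + 12 = 5$)
$\left(-21\right) \left(-25\right) + U = \left(-21\right) \left(-25\right) + 5 = 525 + 5 = 530$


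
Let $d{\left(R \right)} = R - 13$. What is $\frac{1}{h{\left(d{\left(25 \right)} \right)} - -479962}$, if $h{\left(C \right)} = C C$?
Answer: $\frac{1}{480106} \approx 2.0829 \cdot 10^{-6}$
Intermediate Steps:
$d{\left(R \right)} = -13 + R$ ($d{\left(R \right)} = R - 13 = -13 + R$)
$h{\left(C \right)} = C^{2}$
$\frac{1}{h{\left(d{\left(25 \right)} \right)} - -479962} = \frac{1}{\left(-13 + 25\right)^{2} - -479962} = \frac{1}{12^{2} + \left(-596 + 480558\right)} = \frac{1}{144 + 479962} = \frac{1}{480106}$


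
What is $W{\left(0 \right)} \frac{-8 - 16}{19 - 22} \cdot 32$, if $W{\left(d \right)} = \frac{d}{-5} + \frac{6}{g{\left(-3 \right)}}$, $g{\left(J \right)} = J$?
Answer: $-512$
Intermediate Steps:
$W{\left(d \right)} = -2 - \frac{d}{5}$ ($W{\left(d \right)} = \frac{d}{-5} + \frac{6}{-3} = d \left(- \frac{1}{5}\right) + 6 \left(- \frac{1}{3}\right) = - \frac{d}{5} - 2 = -2 - \frac{d}{5}$)
$W{\left(0 \right)} \frac{-8 - 16}{19 - 22} \cdot 32 = \left(-2 - 0\right) \frac{-8 - 16}{19 - 22} \cdot 32 = \left(-2 + 0\right) \left(- \frac{24}{-3}\right) 32 = - 2 \left(\left(-24\right) \left(- \frac{1}{3}\right)\right) 32 = \left(-2\right) 8 \cdot 32 = \left(-16\right) 32 = -512$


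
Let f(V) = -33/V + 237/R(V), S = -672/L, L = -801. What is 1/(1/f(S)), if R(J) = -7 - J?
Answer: -665631/9568 ≈ -69.568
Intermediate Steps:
S = 224/267 (S = -672/(-801) = -672*(-1/801) = 224/267 ≈ 0.83895)
f(V) = -33/V + 237/(-7 - V)
1/(1/f(S)) = 1/(1/(3*(-77 - 90*224/267)/((224/267)*(7 + 224/267)))) = 1/(1/(3*(267/224)*(-77 - 6720/89)/(2093/267))) = 1/(1/(3*(267/224)*(267/2093)*(-13573/89))) = 1/(1/(-665631/9568)) = 1/(-9568/665631) = -665631/9568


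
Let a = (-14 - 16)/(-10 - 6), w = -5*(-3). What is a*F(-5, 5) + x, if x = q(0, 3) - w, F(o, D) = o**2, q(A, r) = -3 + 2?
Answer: 247/8 ≈ 30.875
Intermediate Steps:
q(A, r) = -1
w = 15
x = -16 (x = -1 - 1*15 = -1 - 15 = -16)
a = 15/8 (a = -30/(-16) = -30*(-1/16) = 15/8 ≈ 1.8750)
a*F(-5, 5) + x = (15/8)*(-5)**2 - 16 = (15/8)*25 - 16 = 375/8 - 16 = 247/8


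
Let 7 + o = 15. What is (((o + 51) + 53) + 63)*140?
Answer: 24500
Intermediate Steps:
o = 8 (o = -7 + 15 = 8)
(((o + 51) + 53) + 63)*140 = (((8 + 51) + 53) + 63)*140 = ((59 + 53) + 63)*140 = (112 + 63)*140 = 175*140 = 24500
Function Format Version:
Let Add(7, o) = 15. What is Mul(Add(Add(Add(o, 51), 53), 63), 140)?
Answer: 24500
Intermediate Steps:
o = 8 (o = Add(-7, 15) = 8)
Mul(Add(Add(Add(o, 51), 53), 63), 140) = Mul(Add(Add(Add(8, 51), 53), 63), 140) = Mul(Add(Add(59, 53), 63), 140) = Mul(Add(112, 63), 140) = Mul(175, 140) = 24500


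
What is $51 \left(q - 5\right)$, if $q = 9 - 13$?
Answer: $-459$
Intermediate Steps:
$q = -4$ ($q = 9 - 13 = -4$)
$51 \left(q - 5\right) = 51 \left(-4 - 5\right) = 51 \left(-9\right) = -459$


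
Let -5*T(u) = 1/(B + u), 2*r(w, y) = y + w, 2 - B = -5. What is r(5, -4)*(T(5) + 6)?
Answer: 359/120 ≈ 2.9917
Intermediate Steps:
B = 7 (B = 2 - 1*(-5) = 2 + 5 = 7)
r(w, y) = w/2 + y/2 (r(w, y) = (y + w)/2 = (w + y)/2 = w/2 + y/2)
T(u) = -1/(5*(7 + u))
r(5, -4)*(T(5) + 6) = ((1/2)*5 + (1/2)*(-4))*(-1/(35 + 5*5) + 6) = (5/2 - 2)*(-1/(35 + 25) + 6) = (-1/60 + 6)/2 = (1/2)*(359/60) = 359/120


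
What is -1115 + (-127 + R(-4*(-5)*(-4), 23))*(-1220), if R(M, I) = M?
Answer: 251425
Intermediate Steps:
-1115 + (-127 + R(-4*(-5)*(-4), 23))*(-1220) = -1115 + (-127 - 4*(-5)*(-4))*(-1220) = -1115 + (-127 + 20*(-4))*(-1220) = -1115 + (-127 - 80)*(-1220) = -1115 - 207*(-1220) = -1115 + 252540 = 251425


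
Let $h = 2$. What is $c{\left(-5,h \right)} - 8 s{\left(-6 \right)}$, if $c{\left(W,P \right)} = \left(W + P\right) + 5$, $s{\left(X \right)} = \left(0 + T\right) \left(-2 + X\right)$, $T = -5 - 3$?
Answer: $-510$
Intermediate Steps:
$T = -8$
$s{\left(X \right)} = 16 - 8 X$ ($s{\left(X \right)} = \left(0 - 8\right) \left(-2 + X\right) = - 8 \left(-2 + X\right) = 16 - 8 X$)
$c{\left(W,P \right)} = 5 + P + W$ ($c{\left(W,P \right)} = \left(P + W\right) + 5 = 5 + P + W$)
$c{\left(-5,h \right)} - 8 s{\left(-6 \right)} = \left(5 + 2 - 5\right) - 8 \left(16 - -48\right) = 2 - 8 \left(16 + 48\right) = 2 - 512 = -510$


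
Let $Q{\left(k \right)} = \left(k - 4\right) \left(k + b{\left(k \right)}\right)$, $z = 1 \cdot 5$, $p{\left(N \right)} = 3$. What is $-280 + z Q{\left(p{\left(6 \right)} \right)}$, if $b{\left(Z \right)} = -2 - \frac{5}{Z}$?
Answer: $- \frac{830}{3} \approx -276.67$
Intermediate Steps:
$z = 5$
$Q{\left(k \right)} = \left(-4 + k\right) \left(-2 + k - \frac{5}{k}\right)$ ($Q{\left(k \right)} = \left(k - 4\right) \left(k - \left(2 + \frac{5}{k}\right)\right) = \left(-4 + k\right) \left(-2 + k - \frac{5}{k}\right)$)
$-280 + z Q{\left(p{\left(6 \right)} \right)} = -280 + 5 \left(3 + 3^{2} - 18 + \frac{20}{3}\right) = -280 + 5 \left(3 + 9 - 18 + 20 \cdot \frac{1}{3}\right) = -280 + 5 \left(3 + 9 - 18 + \frac{20}{3}\right) = -280 + 5 \cdot \frac{2}{3} = -280 + \frac{10}{3} = - \frac{830}{3}$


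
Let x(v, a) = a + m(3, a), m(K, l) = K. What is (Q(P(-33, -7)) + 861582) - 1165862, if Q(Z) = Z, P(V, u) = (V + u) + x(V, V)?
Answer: -304350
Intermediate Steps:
x(v, a) = 3 + a (x(v, a) = a + 3 = 3 + a)
P(V, u) = 3 + u + 2*V (P(V, u) = (V + u) + (3 + V) = 3 + u + 2*V)
(Q(P(-33, -7)) + 861582) - 1165862 = ((3 - 7 + 2*(-33)) + 861582) - 1165862 = ((3 - 7 - 66) + 861582) - 1165862 = (-70 + 861582) - 1165862 = 861512 - 1165862 = -304350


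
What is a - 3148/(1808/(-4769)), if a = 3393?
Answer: 5286839/452 ≈ 11697.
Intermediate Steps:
a - 3148/(1808/(-4769)) = 3393 - 3148/(1808/(-4769)) = 3393 - 3148/(1808*(-1/4769)) = 3393 - 3148/(-1808/4769) = 3393 - 3148*(-4769)/1808 = 3393 - 1*(-3753203/452) = 3393 + 3753203/452 = 5286839/452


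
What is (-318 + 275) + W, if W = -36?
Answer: -79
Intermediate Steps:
(-318 + 275) + W = (-318 + 275) - 36 = -43 - 36 = -79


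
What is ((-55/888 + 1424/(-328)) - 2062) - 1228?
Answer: -119942639/36408 ≈ -3294.4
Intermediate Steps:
((-55/888 + 1424/(-328)) - 2062) - 1228 = ((-55*1/888 + 1424*(-1/328)) - 2062) - 1228 = ((-55/888 - 178/41) - 2062) - 1228 = (-160319/36408 - 2062) - 1228 = -75233615/36408 - 1228 = -119942639/36408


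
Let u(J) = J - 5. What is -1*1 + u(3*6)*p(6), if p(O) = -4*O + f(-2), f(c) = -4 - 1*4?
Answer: -417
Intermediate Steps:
f(c) = -8 (f(c) = -4 - 4 = -8)
u(J) = -5 + J
p(O) = -8 - 4*O (p(O) = -4*O - 8 = -8 - 4*O)
-1*1 + u(3*6)*p(6) = -1*1 + (-5 + 3*6)*(-8 - 4*6) = -1 + (-5 + 18)*(-8 - 24) = -1 + 13*(-32) = -1 - 416 = -417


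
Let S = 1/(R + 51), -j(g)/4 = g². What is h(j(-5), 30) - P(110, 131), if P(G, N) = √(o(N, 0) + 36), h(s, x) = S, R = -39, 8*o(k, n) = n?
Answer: -71/12 ≈ -5.9167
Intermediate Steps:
j(g) = -4*g²
o(k, n) = n/8
S = 1/12 (S = 1/(-39 + 51) = 1/12 ≈ 0.083333)
h(s, x) = 1/12
P(G, N) = 6 (P(G, N) = √((⅛)*0 + 36) = √(0 + 36) = √36 = 6)
h(j(-5), 30) - P(110, 131) = 1/12 - 1*6 = 1/12 - 6 = -71/12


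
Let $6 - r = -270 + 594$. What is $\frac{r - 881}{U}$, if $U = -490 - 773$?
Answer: $\frac{1199}{1263} \approx 0.94933$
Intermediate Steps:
$U = -1263$
$r = -318$ ($r = 6 - \left(-270 + 594\right) = 6 - 324 = -318$)
$\frac{r - 881}{U} = \frac{-318 - 881}{-1263} = \left(- \frac{1}{1263}\right) \left(-1199\right) = \frac{1199}{1263}$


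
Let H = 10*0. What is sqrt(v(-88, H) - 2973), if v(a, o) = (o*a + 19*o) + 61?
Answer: 4*I*sqrt(182) ≈ 53.963*I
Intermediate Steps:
H = 0
v(a, o) = 61 + 19*o + a*o (v(a, o) = (a*o + 19*o) + 61 = (19*o + a*o) + 61 = 61 + 19*o + a*o)
sqrt(v(-88, H) - 2973) = sqrt((61 + 19*0 - 88*0) - 2973) = sqrt((61 + 0 + 0) - 2973) = sqrt(61 - 2973) = sqrt(-2912) = 4*I*sqrt(182)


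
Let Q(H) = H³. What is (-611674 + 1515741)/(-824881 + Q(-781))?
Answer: -904067/477204422 ≈ -0.0018945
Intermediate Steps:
(-611674 + 1515741)/(-824881 + Q(-781)) = (-611674 + 1515741)/(-824881 + (-781)³) = 904067/(-824881 - 476379541) = 904067/(-477204422) = 904067*(-1/477204422) = -904067/477204422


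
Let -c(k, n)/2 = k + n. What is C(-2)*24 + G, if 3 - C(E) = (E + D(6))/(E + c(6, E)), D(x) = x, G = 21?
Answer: 513/5 ≈ 102.60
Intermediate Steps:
c(k, n) = -2*k - 2*n (c(k, n) = -2*(k + n) = -2*k - 2*n)
C(E) = 3 - (6 + E)/(-12 - E) (C(E) = 3 - (E + 6)/(E + (-2*6 - 2*E)) = 3 - (6 + E)/(E + (-12 - 2*E)) = 3 - (6 + E)/(-12 - E))
C(-2)*24 + G = (2*(21 + 2*(-2))/(12 - 2))*24 + 21 = (2*(21 - 4)/10)*24 + 21 = (2*(⅒)*17)*24 + 21 = (17/5)*24 + 21 = 408/5 + 21 = 513/5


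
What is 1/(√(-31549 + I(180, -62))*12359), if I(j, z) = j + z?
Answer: -I*√31431/388455729 ≈ -4.5639e-7*I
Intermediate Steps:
1/(√(-31549 + I(180, -62))*12359) = 1/(√(-31549 + (180 - 62))*12359) = (1/12359)/√(-31549 + 118) = (1/12359)/√(-31431) = (1/12359)/(I*√31431) = -I*√31431/31431*(1/12359) = -I*√31431/388455729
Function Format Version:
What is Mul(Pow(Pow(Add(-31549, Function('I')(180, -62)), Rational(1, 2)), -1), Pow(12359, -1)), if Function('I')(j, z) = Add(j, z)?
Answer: Mul(Rational(-1, 388455729), I, Pow(31431, Rational(1, 2))) ≈ Mul(-4.5639e-7, I)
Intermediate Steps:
Mul(Pow(Pow(Add(-31549, Function('I')(180, -62)), Rational(1, 2)), -1), Pow(12359, -1)) = Mul(Pow(Pow(Add(-31549, Add(180, -62)), Rational(1, 2)), -1), Pow(12359, -1)) = Mul(Pow(Pow(Add(-31549, 118), Rational(1, 2)), -1), Rational(1, 12359)) = Mul(Pow(Pow(-31431, Rational(1, 2)), -1), Rational(1, 12359)) = Mul(Pow(Mul(I, Pow(31431, Rational(1, 2))), -1), Rational(1, 12359)) = Mul(Mul(Rational(-1, 31431), I, Pow(31431, Rational(1, 2))), Rational(1, 12359)) = Mul(Rational(-1, 388455729), I, Pow(31431, Rational(1, 2)))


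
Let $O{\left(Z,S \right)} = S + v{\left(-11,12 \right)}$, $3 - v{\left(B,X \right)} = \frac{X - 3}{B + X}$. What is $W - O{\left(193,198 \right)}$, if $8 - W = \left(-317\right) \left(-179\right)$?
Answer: $-56927$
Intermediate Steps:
$W = -56735$ ($W = 8 - \left(-317\right) \left(-179\right) = 8 - 56743 = -56735$)
$v{\left(B,X \right)} = 3 - \frac{-3 + X}{B + X}$ ($v{\left(B,X \right)} = 3 - \frac{X - 3}{B + X} = 3 - \frac{-3 + X}{B + X}$)
$O{\left(Z,S \right)} = -6 + S$ ($O{\left(Z,S \right)} = S + \frac{3 + 2 \cdot 12 + 3 \left(-11\right)}{-11 + 12} = S + \frac{3 + 24 - 33}{1} = S + 1 \left(-6\right) = S - 6 = -6 + S$)
$W - O{\left(193,198 \right)} = -56735 - \left(-6 + 198\right) = -56735 - 192 = -56927$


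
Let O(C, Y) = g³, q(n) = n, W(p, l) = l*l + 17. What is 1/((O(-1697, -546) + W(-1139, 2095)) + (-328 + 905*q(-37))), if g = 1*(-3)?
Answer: 1/4355202 ≈ 2.2961e-7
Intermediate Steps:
W(p, l) = 17 + l² (W(p, l) = l² + 17 = 17 + l²)
g = -3
O(C, Y) = -27 (O(C, Y) = (-3)³ = -27)
1/((O(-1697, -546) + W(-1139, 2095)) + (-328 + 905*q(-37))) = 1/((-27 + (17 + 2095²)) + (-328 + 905*(-37))) = 1/((-27 + (17 + 4389025)) + (-328 - 33485)) = 1/((-27 + 4389042) - 33813) = 1/(4389015 - 33813) = 1/4355202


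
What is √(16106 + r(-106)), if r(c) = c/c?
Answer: √16107 ≈ 126.91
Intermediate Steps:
r(c) = 1
√(16106 + r(-106)) = √(16106 + 1) = √16107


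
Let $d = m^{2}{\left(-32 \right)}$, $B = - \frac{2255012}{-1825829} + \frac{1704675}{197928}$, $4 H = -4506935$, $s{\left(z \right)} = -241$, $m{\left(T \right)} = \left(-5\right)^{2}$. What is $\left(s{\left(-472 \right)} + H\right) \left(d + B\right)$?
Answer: $- \frac{114912832632464734021}{160614525472} \approx -7.1546 \cdot 10^{8}$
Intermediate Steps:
$m{\left(T \right)} = 25$
$H = - \frac{4506935}{4}$ ($H = \frac{1}{4} \left(-4506935\right) = - \frac{4506935}{4} \approx -1.1267 \cdot 10^{6}$)
$B = \frac{1186258355237}{120460894104}$ ($B = \left(-2255012\right) \left(- \frac{1}{1825829}\right) + 1704675 \cdot \frac{1}{197928} = \frac{2255012}{1825829} + \frac{568225}{65976} = \frac{1186258355237}{120460894104} \approx 9.8477$)
$d = 625$ ($d = 25^{2} = 625$)
$\left(s{\left(-472 \right)} + H\right) \left(d + B\right) = \left(-241 - \frac{4506935}{4}\right) \left(625 + \frac{1186258355237}{120460894104}\right) = \left(- \frac{4507899}{4}\right) \frac{76474317170237}{120460894104} = - \frac{114912832632464734021}{160614525472}$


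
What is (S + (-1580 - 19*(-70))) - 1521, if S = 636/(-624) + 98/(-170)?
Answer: -7834873/4420 ≈ -1772.6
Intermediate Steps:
S = -7053/4420 (S = 636*(-1/624) + 98*(-1/170) = -53/52 - 49/85 = -7053/4420 ≈ -1.5957)
(S + (-1580 - 19*(-70))) - 1521 = (-7053/4420 + (-1580 - 19*(-70))) - 1521 = (-7053/4420 + (-1580 - 1*(-1330))) - 1521 = (-7053/4420 + (-1580 + 1330)) - 1521 = (-7053/4420 - 250) - 1521 = -1112053/4420 - 1521 = -7834873/4420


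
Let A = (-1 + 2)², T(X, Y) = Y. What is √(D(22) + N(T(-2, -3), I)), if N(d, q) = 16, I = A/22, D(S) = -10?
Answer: √6 ≈ 2.4495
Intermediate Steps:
A = 1 (A = 1² = 1)
I = 1/22 ≈ 0.045455
√(D(22) + N(T(-2, -3), I)) = √(-10 + 16) = √6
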